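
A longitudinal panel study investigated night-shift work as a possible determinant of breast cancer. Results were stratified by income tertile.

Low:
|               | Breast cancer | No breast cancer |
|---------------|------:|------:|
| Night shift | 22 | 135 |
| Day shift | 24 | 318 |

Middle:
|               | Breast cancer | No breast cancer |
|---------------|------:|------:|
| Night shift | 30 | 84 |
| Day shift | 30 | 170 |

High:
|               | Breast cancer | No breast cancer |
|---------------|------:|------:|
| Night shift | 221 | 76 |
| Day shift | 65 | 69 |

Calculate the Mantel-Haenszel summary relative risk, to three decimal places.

1.627

RR_MH = Σ(aᵢ·n₀ᵢ/nᵢ) / Σ(cᵢ·n₁ᵢ/nᵢ), with n₁ᵢ = aᵢ+bᵢ (exposed), n₀ᵢ = cᵢ+dᵢ (unexposed), nᵢ = n₁ᵢ+n₀ᵢ.
Stratum 1 (Low): n₁ = 157, n₀ = 342, n = 499; a·n₀/n = 22·342/499 = 15.0782; c·n₁/n = 24·157/499 = 7.5511
Stratum 2 (Middle): n₁ = 114, n₀ = 200, n = 314; a·n₀/n = 30·200/314 = 19.1083; c·n₁/n = 30·114/314 = 10.8917
Stratum 3 (High): n₁ = 297, n₀ = 134, n = 431; a·n₀/n = 221·134/431 = 68.7100; c·n₁/n = 65·297/431 = 44.7912
RR_MH = (15.0782 + 19.1083 + 68.7100) / (7.5511 + 10.8917 + 44.7912) = 102.8964 / 63.2340 = 1.62723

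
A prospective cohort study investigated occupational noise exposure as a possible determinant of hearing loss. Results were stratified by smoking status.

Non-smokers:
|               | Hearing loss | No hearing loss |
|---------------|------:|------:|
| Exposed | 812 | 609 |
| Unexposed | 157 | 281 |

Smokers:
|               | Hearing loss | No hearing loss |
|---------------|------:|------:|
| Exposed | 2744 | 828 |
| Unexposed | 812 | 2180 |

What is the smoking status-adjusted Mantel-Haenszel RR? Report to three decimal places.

RR_MH = Σ(aᵢ·n₀ᵢ/nᵢ) / Σ(cᵢ·n₁ᵢ/nᵢ), with n₁ᵢ = aᵢ+bᵢ (exposed), n₀ᵢ = cᵢ+dᵢ (unexposed), nᵢ = n₁ᵢ+n₀ᵢ.
Stratum 1 (Non-smokers): n₁ = 1421, n₀ = 438, n = 1859; a·n₀/n = 812·438/1859 = 191.3158; c·n₁/n = 157·1421/1859 = 120.0091
Stratum 2 (Smokers): n₁ = 3572, n₀ = 2992, n = 6564; a·n₀/n = 2744·2992/6564 = 1250.7690; c·n₁/n = 812·3572/6564 = 441.8745
RR_MH = (191.3158 + 1250.7690) / (120.0091 + 441.8745) = 1442.0848 / 561.8836 = 2.56652

2.567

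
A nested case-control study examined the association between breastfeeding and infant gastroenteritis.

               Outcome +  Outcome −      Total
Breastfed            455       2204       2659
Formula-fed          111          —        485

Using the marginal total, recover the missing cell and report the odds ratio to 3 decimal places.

The missing cell is in the unexposed row: 485 − 111 = 374.
So a = 455, b = 2204, c = 111, d = 374.
OR = (a·d)/(b·c) = (455 × 374) / (2204 × 111) = 170170 / 244644 = 0.69558

0.696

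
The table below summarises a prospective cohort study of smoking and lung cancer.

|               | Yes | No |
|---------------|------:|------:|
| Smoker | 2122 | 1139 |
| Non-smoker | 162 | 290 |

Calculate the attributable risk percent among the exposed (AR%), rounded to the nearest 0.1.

44.9

Cells: a = 2122, b = 1139, c = 162, d = 290.
Risk in exposed = 2122/3261 = 0.65072; risk in unexposed = 162/452 = 0.35841.
RR = 0.65072/0.35841 = 1.81559
AR% = (RR − 1)/RR × 100 = (1.81559 − 1)/1.81559 × 100 = 44.9215%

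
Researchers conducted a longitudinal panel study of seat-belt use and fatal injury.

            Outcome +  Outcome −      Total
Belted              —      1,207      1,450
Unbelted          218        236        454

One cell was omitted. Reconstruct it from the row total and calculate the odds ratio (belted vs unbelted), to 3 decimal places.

0.218

The missing cell is in the exposed row: 1450 − 1207 = 243.
So a = 243, b = 1207, c = 218, d = 236.
OR = (a·d)/(b·c) = (243 × 236) / (1207 × 218) = 57348 / 263126 = 0.21795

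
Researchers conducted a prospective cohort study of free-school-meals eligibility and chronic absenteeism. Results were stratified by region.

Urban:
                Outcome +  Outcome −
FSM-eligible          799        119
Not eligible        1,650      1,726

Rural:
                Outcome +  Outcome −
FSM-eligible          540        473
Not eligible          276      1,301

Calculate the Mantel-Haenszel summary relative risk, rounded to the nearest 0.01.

RR_MH = Σ(aᵢ·n₀ᵢ/nᵢ) / Σ(cᵢ·n₁ᵢ/nᵢ), with n₁ᵢ = aᵢ+bᵢ (exposed), n₀ᵢ = cᵢ+dᵢ (unexposed), nᵢ = n₁ᵢ+n₀ᵢ.
Stratum 1 (Urban): n₁ = 918, n₀ = 3376, n = 4294; a·n₀/n = 799·3376/4294 = 628.1844; c·n₁/n = 1650·918/4294 = 352.7480
Stratum 2 (Rural): n₁ = 1013, n₀ = 1577, n = 2590; a·n₀/n = 540·1577/2590 = 328.7954; c·n₁/n = 276·1013/2590 = 107.9490
RR_MH = (628.1844 + 328.7954) / (352.7480 + 107.9490) = 956.9798 / 460.6971 = 2.07724

2.08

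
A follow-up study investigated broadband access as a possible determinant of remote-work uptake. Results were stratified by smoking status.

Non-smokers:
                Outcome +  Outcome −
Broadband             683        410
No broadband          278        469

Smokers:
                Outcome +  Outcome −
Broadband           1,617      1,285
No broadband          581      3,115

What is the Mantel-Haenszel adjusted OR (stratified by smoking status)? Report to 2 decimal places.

OR_MH = Σ(aᵢdᵢ/nᵢ) / Σ(bᵢcᵢ/nᵢ), where nᵢ is the stratum total.
Stratum 1 (Non-smokers): n = 1840; a·d/n = 683·469/1840 = 174.0908; b·c/n = 410·278/1840 = 61.9457
Stratum 2 (Smokers): n = 6598; a·d/n = 1617·3115/6598 = 763.4063; b·c/n = 1285·581/6598 = 113.1532
OR_MH = (174.0908 + 763.4063) / (61.9457 + 113.1532) = 937.4971 / 175.0989 = 5.35410

5.35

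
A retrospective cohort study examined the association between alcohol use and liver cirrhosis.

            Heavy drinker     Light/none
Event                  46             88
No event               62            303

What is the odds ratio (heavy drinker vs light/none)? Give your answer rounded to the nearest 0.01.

Reading the table with exposure as columns: a = 46 (Heavy drinker, case), b = 62 (Heavy drinker, non-case), c = 88 (Light/none, case), d = 303.
OR = (a·d)/(b·c) = (46 × 303) / (62 × 88) = 13938 / 5456 = 2.55462
The odds of liver cirrhosis are about 2.55 times as high in the heavy drinker group.

2.55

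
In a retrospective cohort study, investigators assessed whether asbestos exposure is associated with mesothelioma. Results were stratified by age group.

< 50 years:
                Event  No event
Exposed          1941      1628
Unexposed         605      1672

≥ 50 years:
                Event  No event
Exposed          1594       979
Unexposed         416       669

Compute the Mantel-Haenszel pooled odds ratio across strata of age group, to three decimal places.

3.026

OR_MH = Σ(aᵢdᵢ/nᵢ) / Σ(bᵢcᵢ/nᵢ), where nᵢ is the stratum total.
Stratum 1 (< 50 years): n = 5846; a·d/n = 1941·1672/5846 = 555.1406; b·c/n = 1628·605/5846 = 168.4810
Stratum 2 (≥ 50 years): n = 3658; a·d/n = 1594·669/3658 = 291.5216; b·c/n = 979·416/3658 = 111.3352
OR_MH = (555.1406 + 291.5216) / (168.4810 + 111.3352) = 846.6622 / 279.8162 = 3.02578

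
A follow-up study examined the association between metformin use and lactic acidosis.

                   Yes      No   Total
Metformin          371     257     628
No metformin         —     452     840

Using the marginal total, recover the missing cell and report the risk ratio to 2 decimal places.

The missing cell is in the unexposed row: 840 − 452 = 388.
So a = 371, b = 257, c = 388, d = 452.
RR = [a/(a+b)] / [c/(c+d)] = (371/628) / (388/840) = 0.59076/0.46190 = 1.27897

1.28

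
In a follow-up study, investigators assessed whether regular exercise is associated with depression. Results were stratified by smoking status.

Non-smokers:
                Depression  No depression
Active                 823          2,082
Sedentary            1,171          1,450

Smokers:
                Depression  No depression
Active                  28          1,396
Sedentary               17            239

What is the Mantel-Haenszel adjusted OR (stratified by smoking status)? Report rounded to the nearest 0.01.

0.48

OR_MH = Σ(aᵢdᵢ/nᵢ) / Σ(bᵢcᵢ/nᵢ), where nᵢ is the stratum total.
Stratum 1 (Non-smokers): n = 5526; a·d/n = 823·1450/5526 = 215.9519; b·c/n = 2082·1171/5526 = 441.1911
Stratum 2 (Smokers): n = 1680; a·d/n = 28·239/1680 = 3.9833; b·c/n = 1396·17/1680 = 14.1262
OR_MH = (215.9519 + 3.9833) / (441.1911 + 14.1262) = 219.9352 / 455.3173 = 0.48304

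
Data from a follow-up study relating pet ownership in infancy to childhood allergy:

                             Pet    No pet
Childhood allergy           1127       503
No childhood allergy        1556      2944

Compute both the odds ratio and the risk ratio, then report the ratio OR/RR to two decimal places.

1.47

Reading the table with exposure as columns: a = 1127 (Pet, case), b = 1556 (Pet, non-case), c = 503 (No pet, case), d = 2944.
OR = (1127·2944)/(1556·503) = 3317888/782668 = 4.23920
Risk in exposed = 1127/2683 = 0.42005; risk in unexposed = 503/3447 = 0.14592; RR = 2.87857
OR/RR = 4.23920 / 2.87857 = 1.47268
The outcome is not rare, so the OR lies further from 1 than the RR.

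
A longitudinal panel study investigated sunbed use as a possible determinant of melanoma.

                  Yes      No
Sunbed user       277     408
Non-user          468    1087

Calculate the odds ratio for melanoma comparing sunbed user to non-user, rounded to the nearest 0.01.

1.58

Cells: a = 277, b = 408, c = 468, d = 1087.
OR = (a·d)/(b·c) = (277 × 1087) / (408 × 468) = 301099 / 190944 = 1.57690
The odds of melanoma are about 1.58 times as high in the sunbed user group.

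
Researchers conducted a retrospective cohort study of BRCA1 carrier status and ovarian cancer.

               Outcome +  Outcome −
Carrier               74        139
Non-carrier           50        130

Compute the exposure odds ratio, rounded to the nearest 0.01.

Cells: a = 74, b = 139, c = 50, d = 130.
OR = (a·d)/(b·c) = (74 × 130) / (139 × 50) = 9620 / 6950 = 1.38417
The odds of ovarian cancer are about 1.38 times as high in the carrier group.

1.38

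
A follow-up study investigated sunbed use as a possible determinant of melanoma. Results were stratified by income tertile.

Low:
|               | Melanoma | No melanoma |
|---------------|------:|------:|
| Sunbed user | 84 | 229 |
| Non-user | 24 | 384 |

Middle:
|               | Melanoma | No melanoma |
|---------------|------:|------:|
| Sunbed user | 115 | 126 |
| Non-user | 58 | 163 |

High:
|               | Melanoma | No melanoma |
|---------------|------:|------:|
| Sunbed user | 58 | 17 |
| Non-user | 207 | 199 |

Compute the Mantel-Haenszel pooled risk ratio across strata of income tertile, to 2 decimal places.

2.08

RR_MH = Σ(aᵢ·n₀ᵢ/nᵢ) / Σ(cᵢ·n₁ᵢ/nᵢ), with n₁ᵢ = aᵢ+bᵢ (exposed), n₀ᵢ = cᵢ+dᵢ (unexposed), nᵢ = n₁ᵢ+n₀ᵢ.
Stratum 1 (Low): n₁ = 313, n₀ = 408, n = 721; a·n₀/n = 84·408/721 = 47.5340; c·n₁/n = 24·313/721 = 10.4189
Stratum 2 (Middle): n₁ = 241, n₀ = 221, n = 462; a·n₀/n = 115·221/462 = 55.0108; c·n₁/n = 58·241/462 = 30.2554
Stratum 3 (High): n₁ = 75, n₀ = 406, n = 481; a·n₀/n = 58·406/481 = 48.9563; c·n₁/n = 207·75/481 = 32.2765
RR_MH = (47.5340 + 55.0108 + 48.9563) / (10.4189 + 30.2554 + 32.2765) = 151.5011 / 72.9508 = 2.07676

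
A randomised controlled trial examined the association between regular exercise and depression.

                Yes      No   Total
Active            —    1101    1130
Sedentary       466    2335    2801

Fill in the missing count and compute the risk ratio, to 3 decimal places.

The missing cell is in the exposed row: 1130 − 1101 = 29.
So a = 29, b = 1101, c = 466, d = 2335.
RR = [a/(a+b)] / [c/(c+d)] = (29/1130) / (466/2801) = 0.02566/0.16637 = 0.15426

0.154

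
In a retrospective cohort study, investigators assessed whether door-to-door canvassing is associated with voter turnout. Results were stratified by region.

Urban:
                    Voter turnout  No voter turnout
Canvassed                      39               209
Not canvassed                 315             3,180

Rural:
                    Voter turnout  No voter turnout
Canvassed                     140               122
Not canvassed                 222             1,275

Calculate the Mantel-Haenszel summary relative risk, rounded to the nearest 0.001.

RR_MH = Σ(aᵢ·n₀ᵢ/nᵢ) / Σ(cᵢ·n₁ᵢ/nᵢ), with n₁ᵢ = aᵢ+bᵢ (exposed), n₀ᵢ = cᵢ+dᵢ (unexposed), nᵢ = n₁ᵢ+n₀ᵢ.
Stratum 1 (Urban): n₁ = 248, n₀ = 3495, n = 3743; a·n₀/n = 39·3495/3743 = 36.4160; c·n₁/n = 315·248/3743 = 20.8710
Stratum 2 (Rural): n₁ = 262, n₀ = 1497, n = 1759; a·n₀/n = 140·1497/1759 = 119.1472; c·n₁/n = 222·262/1759 = 33.0665
RR_MH = (36.4160 + 119.1472) / (20.8710 + 33.0665) = 155.5632 / 53.9375 = 2.88414

2.884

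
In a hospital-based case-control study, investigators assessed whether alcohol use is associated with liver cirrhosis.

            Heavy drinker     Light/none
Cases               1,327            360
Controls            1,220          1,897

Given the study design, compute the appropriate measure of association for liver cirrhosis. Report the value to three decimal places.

5.732

Reading the table with exposure as columns: a = 1327 (Heavy drinker, case), b = 1220 (Heavy drinker, non-case), c = 360 (Light/none, case), d = 1897.
This is a hospital-based case-control study: participants were sampled on outcome status, so risks in the source population cannot be estimated directly — relative risk is not valid here. The odds ratio is the appropriate measure.
OR = (a·d)/(b·c) = (1327 × 1897) / (1220 × 360) = 2517319 / 439200 = 5.73160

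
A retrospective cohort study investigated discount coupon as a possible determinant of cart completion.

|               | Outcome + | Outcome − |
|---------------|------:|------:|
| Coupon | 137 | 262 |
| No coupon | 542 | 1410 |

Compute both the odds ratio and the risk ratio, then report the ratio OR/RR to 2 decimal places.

1.10

Cells: a = 137, b = 262, c = 542, d = 1410.
OR = (137·1410)/(262·542) = 193170/142004 = 1.36031
Risk in exposed = 137/399 = 0.34336; risk in unexposed = 542/1952 = 0.27766; RR = 1.23660
OR/RR = 1.36031 / 1.23660 = 1.10005
The outcome is not rare, so the OR lies further from 1 than the RR.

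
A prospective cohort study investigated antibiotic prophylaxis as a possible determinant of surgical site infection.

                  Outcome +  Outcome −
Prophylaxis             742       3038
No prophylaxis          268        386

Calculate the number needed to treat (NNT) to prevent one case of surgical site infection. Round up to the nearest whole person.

5

Risk in treated group = 742/3780 = 0.19630; risk in control = 268/654 = 0.40979.
Absolute risk reduction = 0.40979 − 0.19630 = 0.21349
NNT = 1 / ARR = 1 / 0.21349 = 4.684 → round up → 5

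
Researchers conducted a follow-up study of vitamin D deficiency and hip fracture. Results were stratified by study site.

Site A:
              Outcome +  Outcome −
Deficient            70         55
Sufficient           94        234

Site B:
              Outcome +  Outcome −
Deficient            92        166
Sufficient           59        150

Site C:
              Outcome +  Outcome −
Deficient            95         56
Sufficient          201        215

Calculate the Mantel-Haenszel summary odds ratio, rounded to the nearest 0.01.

1.95

OR_MH = Σ(aᵢdᵢ/nᵢ) / Σ(bᵢcᵢ/nᵢ), where nᵢ is the stratum total.
Stratum 1 (Site A): n = 453; a·d/n = 70·234/453 = 36.1589; b·c/n = 55·94/453 = 11.4128
Stratum 2 (Site B): n = 467; a·d/n = 92·150/467 = 29.5503; b·c/n = 166·59/467 = 20.9722
Stratum 3 (Site C): n = 567; a·d/n = 95·215/567 = 36.0229; b·c/n = 56·201/567 = 19.8519
OR_MH = (36.1589 + 29.5503 + 36.0229) / (11.4128 + 20.9722 + 19.8519) = 101.7322 / 52.2368 = 1.94752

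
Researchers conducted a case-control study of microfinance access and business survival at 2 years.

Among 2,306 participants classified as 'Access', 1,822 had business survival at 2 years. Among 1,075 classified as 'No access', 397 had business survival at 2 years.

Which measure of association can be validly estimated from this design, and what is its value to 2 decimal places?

From the description: a = 1822, b = 484, c = 397, d = 678.
This is a case-control study: participants were sampled on outcome status, so risks in the source population cannot be estimated directly — relative risk is not valid here. The odds ratio is the appropriate measure.
OR = (a·d)/(b·c) = (1822 × 678) / (484 × 397) = 1235316 / 192148 = 6.42898

6.43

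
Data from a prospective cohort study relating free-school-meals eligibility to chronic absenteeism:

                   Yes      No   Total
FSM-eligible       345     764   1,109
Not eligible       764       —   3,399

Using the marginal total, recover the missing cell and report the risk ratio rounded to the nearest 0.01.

1.38

The missing cell is in the unexposed row: 3399 − 764 = 2635.
So a = 345, b = 764, c = 764, d = 2635.
RR = [a/(a+b)] / [c/(c+d)] = (345/1109) / (764/3399) = 0.31109/0.22477 = 1.38403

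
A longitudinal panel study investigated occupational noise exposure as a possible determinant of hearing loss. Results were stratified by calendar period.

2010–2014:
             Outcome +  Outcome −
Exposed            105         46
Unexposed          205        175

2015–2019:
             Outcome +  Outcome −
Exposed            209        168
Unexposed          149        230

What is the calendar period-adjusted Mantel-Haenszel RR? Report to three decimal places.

RR_MH = Σ(aᵢ·n₀ᵢ/nᵢ) / Σ(cᵢ·n₁ᵢ/nᵢ), with n₁ᵢ = aᵢ+bᵢ (exposed), n₀ᵢ = cᵢ+dᵢ (unexposed), nᵢ = n₁ᵢ+n₀ᵢ.
Stratum 1 (2010–2014): n₁ = 151, n₀ = 380, n = 531; a·n₀/n = 105·380/531 = 75.1412; c·n₁/n = 205·151/531 = 58.2957
Stratum 2 (2015–2019): n₁ = 377, n₀ = 379, n = 756; a·n₀/n = 209·379/756 = 104.7765; c·n₁/n = 149·377/756 = 74.3029
RR_MH = (75.1412 + 104.7765) / (58.2957 + 74.3029) = 179.9177 / 132.5986 = 1.35686

1.357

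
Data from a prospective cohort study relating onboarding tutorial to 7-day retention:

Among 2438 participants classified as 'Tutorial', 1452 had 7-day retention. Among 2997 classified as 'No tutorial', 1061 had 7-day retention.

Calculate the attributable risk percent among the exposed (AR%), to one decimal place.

40.6

From the description: a = 1452, b = 986, c = 1061, d = 1936.
Risk in exposed = 1452/2438 = 0.59557; risk in unexposed = 1061/2997 = 0.35402.
RR = 0.59557/0.35402 = 1.68230
AR% = (RR − 1)/RR × 100 = (1.68230 − 1)/1.68230 × 100 = 40.5577%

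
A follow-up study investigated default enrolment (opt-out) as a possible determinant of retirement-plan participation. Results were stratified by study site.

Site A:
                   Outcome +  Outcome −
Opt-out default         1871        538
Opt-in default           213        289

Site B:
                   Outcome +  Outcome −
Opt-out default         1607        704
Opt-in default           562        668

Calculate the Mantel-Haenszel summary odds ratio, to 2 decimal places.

OR_MH = Σ(aᵢdᵢ/nᵢ) / Σ(bᵢcᵢ/nᵢ), where nᵢ is the stratum total.
Stratum 1 (Site A): n = 2911; a·d/n = 1871·289/2911 = 185.7503; b·c/n = 538·213/2911 = 39.3659
Stratum 2 (Site B): n = 3541; a·d/n = 1607·668/3541 = 303.1562; b·c/n = 704·562/3541 = 111.7334
OR_MH = (185.7503 + 303.1562) / (39.3659 + 111.7334) = 488.9064 / 151.0993 = 3.23566

3.24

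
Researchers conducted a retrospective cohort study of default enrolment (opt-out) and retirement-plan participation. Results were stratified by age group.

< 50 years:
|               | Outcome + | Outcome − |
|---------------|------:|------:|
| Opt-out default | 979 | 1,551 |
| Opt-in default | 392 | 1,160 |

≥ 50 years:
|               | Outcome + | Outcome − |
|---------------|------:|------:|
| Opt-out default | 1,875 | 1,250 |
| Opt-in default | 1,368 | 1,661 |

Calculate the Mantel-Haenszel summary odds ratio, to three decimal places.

OR_MH = Σ(aᵢdᵢ/nᵢ) / Σ(bᵢcᵢ/nᵢ), where nᵢ is the stratum total.
Stratum 1 (< 50 years): n = 4082; a·d/n = 979·1160/4082 = 278.2068; b·c/n = 1551·392/4082 = 148.9446
Stratum 2 (≥ 50 years): n = 6154; a·d/n = 1875·1661/6154 = 506.0733; b·c/n = 1250·1368/6154 = 277.8681
OR_MH = (278.2068 + 506.0733) / (148.9446 + 277.8681) = 784.2800 / 426.8127 = 1.83753

1.838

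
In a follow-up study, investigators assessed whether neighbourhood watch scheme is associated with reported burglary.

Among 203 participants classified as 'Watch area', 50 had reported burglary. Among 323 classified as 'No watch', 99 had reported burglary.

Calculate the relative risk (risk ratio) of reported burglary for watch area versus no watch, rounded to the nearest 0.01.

0.80

From the description: a = 50, b = 153, c = 99, d = 224.
Risk in exposed = 50/203 = 0.24631; risk in unexposed = 99/323 = 0.30650.
RR = 0.24631 / 0.30650 = 0.80360
The risk is 20% lower among the exposed than among the unexposed.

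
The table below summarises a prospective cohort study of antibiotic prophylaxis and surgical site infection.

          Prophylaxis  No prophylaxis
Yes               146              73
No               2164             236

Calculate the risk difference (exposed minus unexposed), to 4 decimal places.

Reading the table with exposure as columns: a = 146 (Prophylaxis, case), b = 2164 (Prophylaxis, non-case), c = 73 (No prophylaxis, case), d = 236.
Risk in exposed = 146/2310 = 0.063203; risk in unexposed = 73/309 = 0.236246.
Risk difference = 0.063203 − 0.236246 = -0.173042

-0.1730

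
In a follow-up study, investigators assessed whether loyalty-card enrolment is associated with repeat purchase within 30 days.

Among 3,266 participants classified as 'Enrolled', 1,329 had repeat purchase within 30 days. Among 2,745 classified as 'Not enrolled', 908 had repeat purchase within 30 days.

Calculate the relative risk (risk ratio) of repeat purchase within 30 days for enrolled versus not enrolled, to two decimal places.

1.23

From the description: a = 1329, b = 1937, c = 908, d = 1837.
Risk in exposed = 1329/3266 = 0.40692; risk in unexposed = 908/2745 = 0.33078.
RR = 0.40692 / 0.33078 = 1.23017
The risk among the exposed is 1.23 times that among the unexposed.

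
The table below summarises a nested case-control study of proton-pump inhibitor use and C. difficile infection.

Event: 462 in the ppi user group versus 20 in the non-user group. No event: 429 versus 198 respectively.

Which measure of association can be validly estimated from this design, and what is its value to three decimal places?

From the description: a = 462, b = 429, c = 20, d = 198.
This is a nested case-control study: participants were sampled on outcome status, so risks in the source population cannot be estimated directly — relative risk is not valid here. The odds ratio is the appropriate measure.
OR = (a·d)/(b·c) = (462 × 198) / (429 × 20) = 91476 / 8580 = 10.66154

10.662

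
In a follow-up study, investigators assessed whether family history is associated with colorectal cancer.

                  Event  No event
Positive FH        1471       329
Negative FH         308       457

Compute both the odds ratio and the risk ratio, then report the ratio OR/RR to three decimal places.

3.268

Cells: a = 1471, b = 329, c = 308, d = 457.
OR = (1471·457)/(329·308) = 672247/101332 = 6.63410
Risk in exposed = 1471/1800 = 0.81722; risk in unexposed = 308/765 = 0.40261; RR = 2.02979
OR/RR = 6.63410 / 2.02979 = 3.26837
The outcome is not rare, so the OR lies further from 1 than the RR.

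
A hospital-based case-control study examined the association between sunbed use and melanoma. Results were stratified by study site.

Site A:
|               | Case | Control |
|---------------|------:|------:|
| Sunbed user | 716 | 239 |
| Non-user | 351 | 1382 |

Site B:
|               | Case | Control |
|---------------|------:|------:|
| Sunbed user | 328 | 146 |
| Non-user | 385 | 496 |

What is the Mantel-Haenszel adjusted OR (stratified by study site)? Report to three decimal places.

OR_MH = Σ(aᵢdᵢ/nᵢ) / Σ(bᵢcᵢ/nᵢ), where nᵢ is the stratum total.
Stratum 1 (Site A): n = 2688; a·d/n = 716·1382/2688 = 368.1220; b·c/n = 239·351/2688 = 31.2087
Stratum 2 (Site B): n = 1355; a·d/n = 328·496/1355 = 120.0649; b·c/n = 146·385/1355 = 41.4834
OR_MH = (368.1220 + 120.0649) / (31.2087 + 41.4834) = 488.1870 / 72.6921 = 6.71582

6.716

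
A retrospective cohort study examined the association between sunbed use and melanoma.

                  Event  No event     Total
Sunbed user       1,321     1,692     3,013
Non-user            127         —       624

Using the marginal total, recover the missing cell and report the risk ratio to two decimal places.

2.15

The missing cell is in the unexposed row: 624 − 127 = 497.
So a = 1321, b = 1692, c = 127, d = 497.
RR = [a/(a+b)] / [c/(c+d)] = (1321/3013) / (127/624) = 0.43843/0.20353 = 2.15419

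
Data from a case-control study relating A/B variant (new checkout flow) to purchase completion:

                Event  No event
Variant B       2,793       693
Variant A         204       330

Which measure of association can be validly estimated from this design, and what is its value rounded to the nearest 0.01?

6.52

Cells: a = 2793, b = 693, c = 204, d = 330.
This is a case-control study: participants were sampled on outcome status, so risks in the source population cannot be estimated directly — relative risk is not valid here. The odds ratio is the appropriate measure.
OR = (a·d)/(b·c) = (2793 × 330) / (693 × 204) = 921690 / 141372 = 6.51961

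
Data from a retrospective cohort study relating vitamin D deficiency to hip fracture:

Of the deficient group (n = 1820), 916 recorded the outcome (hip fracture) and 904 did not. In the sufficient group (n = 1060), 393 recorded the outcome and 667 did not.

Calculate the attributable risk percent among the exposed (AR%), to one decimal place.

26.3

From the description: a = 916, b = 904, c = 393, d = 667.
Risk in exposed = 916/1820 = 0.50330; risk in unexposed = 393/1060 = 0.37075.
RR = 0.50330/0.37075 = 1.35749
AR% = (RR − 1)/RR × 100 = (1.35749 − 1)/1.35749 × 100 = 26.3348%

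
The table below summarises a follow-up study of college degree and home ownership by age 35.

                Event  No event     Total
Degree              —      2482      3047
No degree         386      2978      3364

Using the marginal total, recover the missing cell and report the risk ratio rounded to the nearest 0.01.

1.62

The missing cell is in the exposed row: 3047 − 2482 = 565.
So a = 565, b = 2482, c = 386, d = 2978.
RR = [a/(a+b)] / [c/(c+d)] = (565/3047) / (386/3364) = 0.18543/0.11474 = 1.61601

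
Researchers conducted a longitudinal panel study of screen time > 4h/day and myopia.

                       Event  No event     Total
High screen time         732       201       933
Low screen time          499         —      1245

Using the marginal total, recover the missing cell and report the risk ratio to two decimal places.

1.96

The missing cell is in the unexposed row: 1245 − 499 = 746.
So a = 732, b = 201, c = 499, d = 746.
RR = [a/(a+b)] / [c/(c+d)] = (732/933) / (499/1245) = 0.78457/0.40080 = 1.95748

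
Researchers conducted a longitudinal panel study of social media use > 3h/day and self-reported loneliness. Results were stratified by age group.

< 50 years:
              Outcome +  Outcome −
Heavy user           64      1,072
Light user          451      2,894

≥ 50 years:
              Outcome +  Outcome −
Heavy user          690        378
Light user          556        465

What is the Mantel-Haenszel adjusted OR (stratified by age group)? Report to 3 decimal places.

OR_MH = Σ(aᵢdᵢ/nᵢ) / Σ(bᵢcᵢ/nᵢ), where nᵢ is the stratum total.
Stratum 1 (< 50 years): n = 4481; a·d/n = 64·2894/4481 = 41.3336; b·c/n = 1072·451/4481 = 107.8938
Stratum 2 (≥ 50 years): n = 2089; a·d/n = 690·465/2089 = 153.5902; b·c/n = 378·556/2089 = 100.6070
OR_MH = (41.3336 + 153.5902) / (107.8938 + 100.6070) = 194.9239 / 208.5008 = 0.93488

0.935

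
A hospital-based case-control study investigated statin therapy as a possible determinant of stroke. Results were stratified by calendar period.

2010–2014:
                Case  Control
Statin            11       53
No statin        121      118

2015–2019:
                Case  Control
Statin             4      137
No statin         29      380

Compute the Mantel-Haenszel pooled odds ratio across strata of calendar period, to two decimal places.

0.25

OR_MH = Σ(aᵢdᵢ/nᵢ) / Σ(bᵢcᵢ/nᵢ), where nᵢ is the stratum total.
Stratum 1 (2010–2014): n = 303; a·d/n = 11·118/303 = 4.2838; b·c/n = 53·121/303 = 21.1650
Stratum 2 (2015–2019): n = 550; a·d/n = 4·380/550 = 2.7636; b·c/n = 137·29/550 = 7.2236
OR_MH = (4.2838 + 2.7636) / (21.1650 + 7.2236) = 7.0475 / 28.3887 = 0.24825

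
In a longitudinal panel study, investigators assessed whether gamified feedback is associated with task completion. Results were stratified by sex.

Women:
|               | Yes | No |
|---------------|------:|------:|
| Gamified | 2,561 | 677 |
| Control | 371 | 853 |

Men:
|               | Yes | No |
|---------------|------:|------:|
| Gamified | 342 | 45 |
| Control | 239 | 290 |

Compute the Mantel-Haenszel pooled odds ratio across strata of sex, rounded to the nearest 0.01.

8.79

OR_MH = Σ(aᵢdᵢ/nᵢ) / Σ(bᵢcᵢ/nᵢ), where nᵢ is the stratum total.
Stratum 1 (Women): n = 4462; a·d/n = 2561·853/4462 = 489.5861; b·c/n = 677·371/4462 = 56.2902
Stratum 2 (Men): n = 916; a·d/n = 342·290/916 = 108.2751; b·c/n = 45·239/916 = 11.7413
OR_MH = (489.5861 + 108.2751) / (56.2902 + 11.7413) = 597.8612 / 68.0315 = 8.78801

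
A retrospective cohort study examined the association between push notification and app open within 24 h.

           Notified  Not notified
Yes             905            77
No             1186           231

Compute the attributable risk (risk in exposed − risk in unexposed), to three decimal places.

Reading the table with exposure as columns: a = 905 (Notified, case), b = 1186 (Notified, non-case), c = 77 (Not notified, case), d = 231.
Risk in exposed = 905/2091 = 0.432807; risk in unexposed = 77/308 = 0.250000.
Risk difference = 0.432807 − 0.250000 = 0.182807

0.183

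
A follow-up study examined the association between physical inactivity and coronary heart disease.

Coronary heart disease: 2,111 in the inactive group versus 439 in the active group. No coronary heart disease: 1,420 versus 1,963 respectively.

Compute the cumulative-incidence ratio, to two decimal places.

3.27

From the description: a = 2111, b = 1420, c = 439, d = 1963.
Risk in exposed = 2111/3531 = 0.59785; risk in unexposed = 439/2402 = 0.18276.
RR = 0.59785 / 0.18276 = 3.27114
The risk among the exposed is 3.27 times that among the unexposed.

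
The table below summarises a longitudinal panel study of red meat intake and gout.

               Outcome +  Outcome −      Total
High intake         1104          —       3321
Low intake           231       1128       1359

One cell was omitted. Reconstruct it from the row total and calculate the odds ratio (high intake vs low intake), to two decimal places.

The missing cell is in the exposed row: 3321 − 1104 = 2217.
So a = 1104, b = 2217, c = 231, d = 1128.
OR = (a·d)/(b·c) = (1104 × 1128) / (2217 × 231) = 1245312 / 512127 = 2.43165

2.43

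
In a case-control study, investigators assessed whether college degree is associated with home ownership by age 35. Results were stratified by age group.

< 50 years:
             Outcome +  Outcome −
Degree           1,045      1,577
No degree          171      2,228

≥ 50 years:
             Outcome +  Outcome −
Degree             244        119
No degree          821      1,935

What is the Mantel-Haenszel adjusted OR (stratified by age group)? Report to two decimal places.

OR_MH = Σ(aᵢdᵢ/nᵢ) / Σ(bᵢcᵢ/nᵢ), where nᵢ is the stratum total.
Stratum 1 (< 50 years): n = 5021; a·d/n = 1045·2228/5021 = 463.7044; b·c/n = 1577·171/5021 = 53.7078
Stratum 2 (≥ 50 years): n = 3119; a·d/n = 244·1935/3119 = 151.3754; b·c/n = 119·821/3119 = 31.3238
OR_MH = (463.7044 + 151.3754) / (53.7078 + 31.3238) = 615.0799 / 85.0316 = 7.23354

7.23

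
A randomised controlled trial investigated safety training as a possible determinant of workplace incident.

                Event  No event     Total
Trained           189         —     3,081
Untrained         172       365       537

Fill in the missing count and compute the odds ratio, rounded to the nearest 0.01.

0.14

The missing cell is in the exposed row: 3081 − 189 = 2892.
So a = 189, b = 2892, c = 172, d = 365.
OR = (a·d)/(b·c) = (189 × 365) / (2892 × 172) = 68985 / 497424 = 0.13868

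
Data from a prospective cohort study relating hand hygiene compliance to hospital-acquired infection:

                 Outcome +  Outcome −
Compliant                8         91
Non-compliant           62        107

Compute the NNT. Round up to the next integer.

4

Risk in treated group = 8/99 = 0.08081; risk in control = 62/169 = 0.36686.
Absolute risk reduction = 0.36686 − 0.08081 = 0.28606
NNT = 1 / ARR = 1 / 0.28606 = 3.496 → round up → 4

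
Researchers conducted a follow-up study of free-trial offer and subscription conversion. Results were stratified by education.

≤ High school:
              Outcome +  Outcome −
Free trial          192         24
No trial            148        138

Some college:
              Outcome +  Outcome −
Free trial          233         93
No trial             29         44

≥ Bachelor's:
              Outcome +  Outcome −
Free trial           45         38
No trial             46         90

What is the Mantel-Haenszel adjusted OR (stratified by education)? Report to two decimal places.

4.44

OR_MH = Σ(aᵢdᵢ/nᵢ) / Σ(bᵢcᵢ/nᵢ), where nᵢ is the stratum total.
Stratum 1 (≤ High school): n = 502; a·d/n = 192·138/502 = 52.7809; b·c/n = 24·148/502 = 7.0757
Stratum 2 (Some college): n = 399; a·d/n = 233·44/399 = 25.6942; b·c/n = 93·29/399 = 6.7594
Stratum 3 (≥ Bachelor's): n = 219; a·d/n = 45·90/219 = 18.4932; b·c/n = 38·46/219 = 7.9817
OR_MH = (52.7809 + 25.6942 + 18.4932) / (7.0757 + 6.7594 + 7.9817) = 96.9683 / 21.8168 = 4.44465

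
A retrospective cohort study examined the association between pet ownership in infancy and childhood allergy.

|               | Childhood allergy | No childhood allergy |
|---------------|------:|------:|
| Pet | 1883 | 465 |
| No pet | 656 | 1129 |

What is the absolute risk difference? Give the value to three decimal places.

0.434

Cells: a = 1883, b = 465, c = 656, d = 1129.
Risk in exposed = 1883/2348 = 0.801959; risk in unexposed = 656/1785 = 0.367507.
Risk difference = 0.801959 − 0.367507 = 0.434452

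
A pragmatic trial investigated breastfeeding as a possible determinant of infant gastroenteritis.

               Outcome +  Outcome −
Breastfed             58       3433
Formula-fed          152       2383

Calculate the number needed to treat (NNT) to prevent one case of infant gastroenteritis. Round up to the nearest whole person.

24

Risk in treated group = 58/3491 = 0.01661; risk in control = 152/2535 = 0.05996.
Absolute risk reduction = 0.05996 − 0.01661 = 0.04335
NNT = 1 / ARR = 1 / 0.04335 = 23.070 → round up → 24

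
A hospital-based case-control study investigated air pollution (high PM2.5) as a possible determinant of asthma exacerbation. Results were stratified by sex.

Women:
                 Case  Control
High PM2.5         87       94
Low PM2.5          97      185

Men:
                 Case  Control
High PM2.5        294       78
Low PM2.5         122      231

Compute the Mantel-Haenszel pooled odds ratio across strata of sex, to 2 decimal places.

3.91

OR_MH = Σ(aᵢdᵢ/nᵢ) / Σ(bᵢcᵢ/nᵢ), where nᵢ is the stratum total.
Stratum 1 (Women): n = 463; a·d/n = 87·185/463 = 34.7624; b·c/n = 94·97/463 = 19.6933
Stratum 2 (Men): n = 725; a·d/n = 294·231/725 = 93.6745; b·c/n = 78·122/725 = 13.1255
OR_MH = (34.7624 + 93.6745) / (19.6933 + 13.1255) = 128.4369 / 32.8188 = 3.91351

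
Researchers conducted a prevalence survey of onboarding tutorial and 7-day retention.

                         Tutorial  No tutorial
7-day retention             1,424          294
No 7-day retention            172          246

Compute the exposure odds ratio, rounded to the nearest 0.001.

6.927

Reading the table with exposure as columns: a = 1424 (Tutorial, case), b = 172 (Tutorial, non-case), c = 294 (No tutorial, case), d = 246.
OR = (a·d)/(b·c) = (1424 × 246) / (172 × 294) = 350304 / 50568 = 6.92738
The odds of 7-day retention are about 6.93 times as high in the tutorial group.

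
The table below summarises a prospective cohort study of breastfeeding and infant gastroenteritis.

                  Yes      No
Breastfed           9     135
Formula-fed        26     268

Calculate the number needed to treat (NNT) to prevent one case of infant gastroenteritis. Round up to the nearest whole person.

39

Risk in treated group = 9/144 = 0.06250; risk in control = 26/294 = 0.08844.
Absolute risk reduction = 0.08844 − 0.06250 = 0.02594
NNT = 1 / ARR = 1 / 0.02594 = 38.557 → round up → 39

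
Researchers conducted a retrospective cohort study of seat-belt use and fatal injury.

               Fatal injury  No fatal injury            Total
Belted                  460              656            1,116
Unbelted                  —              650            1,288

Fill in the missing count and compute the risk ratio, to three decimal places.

0.832

The missing cell is in the unexposed row: 1288 − 650 = 638.
So a = 460, b = 656, c = 638, d = 650.
RR = [a/(a+b)] / [c/(c+d)] = (460/1116) / (638/1288) = 0.41219/0.49534 = 0.83213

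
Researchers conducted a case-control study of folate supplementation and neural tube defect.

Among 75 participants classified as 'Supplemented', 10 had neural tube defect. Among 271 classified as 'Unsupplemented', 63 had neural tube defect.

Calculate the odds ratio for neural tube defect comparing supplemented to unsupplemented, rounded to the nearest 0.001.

From the description: a = 10, b = 65, c = 63, d = 208.
OR = (a·d)/(b·c) = (10 × 208) / (65 × 63) = 2080 / 4095 = 0.50794
Exposure is associated with lower odds of neural tube defect (OR = 0.51 < 1).

0.508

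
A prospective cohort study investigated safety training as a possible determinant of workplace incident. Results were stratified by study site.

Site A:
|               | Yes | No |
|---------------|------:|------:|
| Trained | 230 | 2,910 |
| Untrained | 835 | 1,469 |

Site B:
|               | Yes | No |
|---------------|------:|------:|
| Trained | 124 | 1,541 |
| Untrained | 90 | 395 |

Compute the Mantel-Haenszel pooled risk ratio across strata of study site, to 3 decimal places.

0.227

RR_MH = Σ(aᵢ·n₀ᵢ/nᵢ) / Σ(cᵢ·n₁ᵢ/nᵢ), with n₁ᵢ = aᵢ+bᵢ (exposed), n₀ᵢ = cᵢ+dᵢ (unexposed), nᵢ = n₁ᵢ+n₀ᵢ.
Stratum 1 (Site A): n₁ = 3140, n₀ = 2304, n = 5444; a·n₀/n = 230·2304/5444 = 97.3402; c·n₁/n = 835·3140/5444 = 481.6128
Stratum 2 (Site B): n₁ = 1665, n₀ = 485, n = 2150; a·n₀/n = 124·485/2150 = 27.9721; c·n₁/n = 90·1665/2150 = 69.6977
RR_MH = (97.3402 + 27.9721) / (481.6128 + 69.6977) = 125.3123 / 551.3105 = 0.22730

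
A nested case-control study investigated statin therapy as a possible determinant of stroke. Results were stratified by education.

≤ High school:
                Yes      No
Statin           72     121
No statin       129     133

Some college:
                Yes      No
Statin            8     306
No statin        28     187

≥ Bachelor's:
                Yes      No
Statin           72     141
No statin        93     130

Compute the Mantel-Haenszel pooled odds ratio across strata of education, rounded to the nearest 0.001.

0.563

OR_MH = Σ(aᵢdᵢ/nᵢ) / Σ(bᵢcᵢ/nᵢ), where nᵢ is the stratum total.
Stratum 1 (≤ High school): n = 455; a·d/n = 72·133/455 = 21.0462; b·c/n = 121·129/455 = 34.3055
Stratum 2 (Some college): n = 529; a·d/n = 8·187/529 = 2.8280; b·c/n = 306·28/529 = 16.1966
Stratum 3 (≥ Bachelor's): n = 436; a·d/n = 72·130/436 = 21.4679; b·c/n = 141·93/436 = 30.0757
OR_MH = (21.0462 + 2.8280 + 21.4679) / (34.3055 + 16.1966 + 30.0757) = 45.3420 / 80.5778 = 0.56271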